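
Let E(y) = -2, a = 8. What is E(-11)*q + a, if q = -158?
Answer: 324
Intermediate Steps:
E(-11)*q + a = -2*(-158) + 8 = 316 + 8 = 324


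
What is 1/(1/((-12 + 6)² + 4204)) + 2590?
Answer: 6830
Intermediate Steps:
1/(1/((-12 + 6)² + 4204)) + 2590 = 1/(1/((-6)² + 4204)) + 2590 = 1/(1/(36 + 4204)) + 2590 = 1/(1/4240) + 2590 = 4240 + 2590 = 6830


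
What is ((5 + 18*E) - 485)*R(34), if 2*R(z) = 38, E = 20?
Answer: -2280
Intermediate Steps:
R(z) = 19 (R(z) = (½)*38 = 19)
((5 + 18*E) - 485)*R(34) = ((5 + 18*20) - 485)*19 = ((5 + 360) - 485)*19 = (365 - 485)*19 = -120*19 = -2280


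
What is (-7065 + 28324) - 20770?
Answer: 489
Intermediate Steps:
(-7065 + 28324) - 20770 = 21259 - 20770 = 489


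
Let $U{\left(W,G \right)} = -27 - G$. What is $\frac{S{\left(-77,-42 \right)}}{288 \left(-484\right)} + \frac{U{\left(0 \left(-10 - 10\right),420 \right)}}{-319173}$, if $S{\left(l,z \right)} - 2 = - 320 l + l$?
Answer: $- \frac{2592725507}{14830054272} \approx -0.17483$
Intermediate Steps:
$S{\left(l,z \right)} = 2 - 319 l$ ($S{\left(l,z \right)} = 2 + \left(- 320 l + l\right) = 2 - 319 l$)
$\frac{S{\left(-77,-42 \right)}}{288 \left(-484\right)} + \frac{U{\left(0 \left(-10 - 10\right),420 \right)}}{-319173} = \frac{2 - -24563}{288 \left(-484\right)} + \frac{-27 - 420}{-319173} = \frac{2 + 24563}{-139392} + \left(-27 - 420\right) \left(- \frac{1}{319173}\right) = 24565 \left(- \frac{1}{139392}\right) - - \frac{149}{106391} = - \frac{24565}{139392} + \frac{149}{106391} = - \frac{2592725507}{14830054272}$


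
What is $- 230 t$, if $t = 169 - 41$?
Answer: $-29440$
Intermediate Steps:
$t = 128$
$- 230 t = \left(-230\right) 128 = -29440$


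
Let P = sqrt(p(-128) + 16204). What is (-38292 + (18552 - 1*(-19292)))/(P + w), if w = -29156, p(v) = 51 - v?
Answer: 13061888/850055953 + 448*sqrt(16383)/850055953 ≈ 0.015433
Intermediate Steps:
P = sqrt(16383) (P = sqrt((51 - 1*(-128)) + 16204) = sqrt((51 + 128) + 16204) = sqrt(179 + 16204) = sqrt(16383) ≈ 128.00)
(-38292 + (18552 - 1*(-19292)))/(P + w) = (-38292 + (18552 - 1*(-19292)))/(sqrt(16383) - 29156) = (-38292 + (18552 + 19292))/(-29156 + sqrt(16383)) = (-38292 + 37844)/(-29156 + sqrt(16383)) = -448/(-29156 + sqrt(16383))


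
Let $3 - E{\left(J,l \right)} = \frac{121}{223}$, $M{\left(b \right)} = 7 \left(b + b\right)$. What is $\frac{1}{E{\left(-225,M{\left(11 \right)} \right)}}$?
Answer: $\frac{223}{548} \approx 0.40693$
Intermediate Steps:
$M{\left(b \right)} = 14 b$ ($M{\left(b \right)} = 7 \cdot 2 b = 14 b$)
$E{\left(J,l \right)} = \frac{548}{223}$ ($E{\left(J,l \right)} = 3 - \frac{121}{223} = \frac{548}{223}$)
$\frac{1}{E{\left(-225,M{\left(11 \right)} \right)}} = \frac{1}{\frac{548}{223}} = \frac{223}{548}$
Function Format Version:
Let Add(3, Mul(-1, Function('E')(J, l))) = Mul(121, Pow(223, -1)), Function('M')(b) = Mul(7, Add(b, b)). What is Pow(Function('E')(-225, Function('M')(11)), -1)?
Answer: Rational(223, 548) ≈ 0.40693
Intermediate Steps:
Function('M')(b) = Mul(14, b) (Function('M')(b) = Mul(7, Mul(2, b)) = Mul(14, b))
Function('E')(J, l) = Rational(548, 223) (Function('E')(J, l) = Add(3, Mul(-1, Mul(121, Pow(223, -1)))) = Add(3, Mul(-1, Mul(121, Rational(1, 223)))) = Add(3, Mul(-1, Rational(121, 223))) = Add(3, Rational(-121, 223)) = Rational(548, 223))
Pow(Function('E')(-225, Function('M')(11)), -1) = Pow(Rational(548, 223), -1) = Rational(223, 548)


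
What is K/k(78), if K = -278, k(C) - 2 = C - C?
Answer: -139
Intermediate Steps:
k(C) = 2 (k(C) = 2 + (C - C) = 2 + 0 = 2)
K/k(78) = -278/2 = -278*½ = -139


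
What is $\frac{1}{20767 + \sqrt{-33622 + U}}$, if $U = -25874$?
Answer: $\frac{20767}{431327785} - \frac{2 i \sqrt{14874}}{431327785} \approx 4.8147 \cdot 10^{-5} - 5.655 \cdot 10^{-7} i$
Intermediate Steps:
$\frac{1}{20767 + \sqrt{-33622 + U}} = \frac{1}{20767 + \sqrt{-33622 - 25874}} = \frac{1}{20767 + \sqrt{-59496}} = \frac{1}{20767 + 2 i \sqrt{14874}}$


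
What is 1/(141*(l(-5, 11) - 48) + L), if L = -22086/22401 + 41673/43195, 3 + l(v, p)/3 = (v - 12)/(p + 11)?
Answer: -2365271810/19782860963301 ≈ -0.00011956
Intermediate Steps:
l(v, p) = -9 + 3*(-12 + v)/(11 + p) (l(v, p) = -9 + 3*((v - 12)/(p + 11)) = -9 + 3*((-12 + v)/(11 + p)) = -9 + 3*(-12 + v)/(11 + p))
L = -2276433/107512355 (L = -22086*1/22401 + 41673*(1/43195) = -2454/2489 + 41673/43195 = -2276433/107512355 ≈ -0.021174)
1/(141*(l(-5, 11) - 48) + L) = 1/(141*(3*(-45 - 5 - 3*11)/(11 + 11) - 48) - 2276433/107512355) = 1/(141*(3*(-45 - 5 - 33)/22 - 48) - 2276433/107512355) = 1/(141*(3*(1/22)*(-83) - 48) - 2276433/107512355) = 1/(141*(-249/22 - 48) - 2276433/107512355) = 1/(141*(-1305/22) - 2276433/107512355) = 1/(-184005/22 - 2276433/107512355) = 1/(-19782860963301/2365271810) = -2365271810/19782860963301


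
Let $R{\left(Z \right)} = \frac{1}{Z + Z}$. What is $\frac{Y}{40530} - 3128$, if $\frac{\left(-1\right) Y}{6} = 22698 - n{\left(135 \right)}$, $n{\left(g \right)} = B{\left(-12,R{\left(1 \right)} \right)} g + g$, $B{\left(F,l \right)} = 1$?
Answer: $- \frac{3021724}{965} \approx -3131.3$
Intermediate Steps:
$R{\left(Z \right)} = \frac{1}{2 Z}$
$n{\left(g \right)} = 2 g$ ($n{\left(g \right)} = 1 g + g = g + g = 2 g$)
$Y = -134568$ ($Y = - 6 \left(22698 - 2 \cdot 135\right) = - 6 \left(22698 - 270\right) = \left(-6\right) 22428 = -134568$)
$\frac{Y}{40530} - 3128 = - \frac{134568}{40530} - 3128 = \left(-134568\right) \frac{1}{40530} - 3128 = - \frac{3204}{965} - 3128 = - \frac{3021724}{965}$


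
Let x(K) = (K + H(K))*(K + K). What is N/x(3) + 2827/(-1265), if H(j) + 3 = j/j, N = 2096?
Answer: 119749/345 ≈ 347.10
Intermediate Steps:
H(j) = -2 (H(j) = -3 + j/j = -3 + 1 = -2)
x(K) = 2*K*(-2 + K) (x(K) = (K - 2)*(K + K) = (-2 + K)*(2*K) = 2*K*(-2 + K))
N/x(3) + 2827/(-1265) = 2096/((2*3*(-2 + 3))) + 2827/(-1265) = 2096/((2*3*1)) + 2827*(-1/1265) = 2096/6 - 257/115 = 2096*(1/6) - 257/115 = 1048/3 - 257/115 = 119749/345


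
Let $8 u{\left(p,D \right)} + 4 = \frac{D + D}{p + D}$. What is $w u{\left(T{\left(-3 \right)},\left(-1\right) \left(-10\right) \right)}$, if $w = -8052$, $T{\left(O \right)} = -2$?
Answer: $\frac{6039}{4} \approx 1509.8$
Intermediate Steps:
$u{\left(p,D \right)} = - \frac{1}{2} + \frac{D}{4 \left(D + p\right)}$ ($u{\left(p,D \right)} = - \frac{1}{2} + \frac{\left(D + D\right) \frac{1}{p + D}}{8} = - \frac{1}{2} + \frac{2 D \frac{1}{D + p}}{8} = - \frac{1}{2} + \frac{D}{4 \left(D + p\right)}$)
$w u{\left(T{\left(-3 \right)},\left(-1\right) \left(-10\right) \right)} = - 8052 \frac{\left(- \frac{1}{2}\right) \left(-2\right) - \frac{\left(-1\right) \left(-10\right)}{4}}{\left(-1\right) \left(-10\right) - 2} = - 8052 \frac{1 - \frac{5}{2}}{10 - 2} = - 8052 \frac{1 - \frac{5}{2}}{8} = - 8052 \cdot \frac{1}{8} \left(- \frac{3}{2}\right) = \left(-8052\right) \left(- \frac{3}{16}\right) = \frac{6039}{4}$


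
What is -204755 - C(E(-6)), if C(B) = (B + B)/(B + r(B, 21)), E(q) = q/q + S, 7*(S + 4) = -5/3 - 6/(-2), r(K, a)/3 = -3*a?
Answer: -412376629/2014 ≈ -2.0476e+5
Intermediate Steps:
r(K, a) = -9*a (r(K, a) = 3*(-3*a) = -9*a)
S = -80/21 (S = -4 + (-5/3 - 6/(-2))/7 = -4 + (-5*⅓ - 6*(-½))/7 = -4 + (-5/3 + 3)/7 = -4 + (⅐)*(4/3) = -4 + 4/21 = -80/21 ≈ -3.8095)
E(q) = -59/21 (E(q) = q/q - 80/21 = 1 - 80/21 = -59/21)
C(B) = 2*B/(-189 + B) (C(B) = (B + B)/(B - 9*21) = (2*B)/(B - 189) = (2*B)/(-189 + B) = 2*B/(-189 + B))
-204755 - C(E(-6)) = -204755 - 2*(-59)/(21*(-189 - 59/21)) = -204755 - 2*(-59)/(21*(-4028/21)) = -204755 - 2*(-59)*(-21)/(21*4028) = -204755 - 1*59/2014 = -204755 - 59/2014 = -412376629/2014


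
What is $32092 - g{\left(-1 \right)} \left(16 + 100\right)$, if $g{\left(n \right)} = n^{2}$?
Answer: $31976$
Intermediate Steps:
$32092 - g{\left(-1 \right)} \left(16 + 100\right) = 32092 - \left(-1\right)^{2} \left(16 + 100\right) = 32092 - 1 \cdot 116 = 32092 - 116 = 31976$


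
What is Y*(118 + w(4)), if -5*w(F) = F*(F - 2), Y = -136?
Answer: -79152/5 ≈ -15830.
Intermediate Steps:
w(F) = -F*(-2 + F)/5 (w(F) = -F*(F - 2)/5 = -F*(-2 + F)/5)
Y*(118 + w(4)) = -136*(118 + (⅕)*4*(2 - 1*4)) = -136*(118 + (⅕)*4*(2 - 4)) = -136*(118 + (⅕)*4*(-2)) = -136*(118 - 8/5) = -136*582/5 = -79152/5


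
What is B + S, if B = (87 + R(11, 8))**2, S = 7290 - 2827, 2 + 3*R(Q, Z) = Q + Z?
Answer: 117451/9 ≈ 13050.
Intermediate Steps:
R(Q, Z) = -2/3 + Q/3 + Z/3 (R(Q, Z) = -2/3 + (Q + Z)/3 = -2/3 + (Q/3 + Z/3) = -2/3 + Q/3 + Z/3)
S = 4463
B = 77284/9 (B = (87 + (-2/3 + (1/3)*11 + (1/3)*8))**2 = (87 + (-2/3 + 11/3 + 8/3))**2 = (87 + 17/3)**2 = (278/3)**2 = 77284/9 ≈ 8587.1)
B + S = 77284/9 + 4463 = 117451/9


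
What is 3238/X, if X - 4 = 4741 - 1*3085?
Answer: 1619/830 ≈ 1.9506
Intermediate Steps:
X = 1660 (X = 4 + (4741 - 1*3085) = 4 + (4741 - 3085) = 4 + 1656 = 1660)
3238/X = 3238/1660 = 3238*(1/1660) = 1619/830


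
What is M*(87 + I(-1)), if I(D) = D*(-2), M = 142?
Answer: 12638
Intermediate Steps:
I(D) = -2*D
M*(87 + I(-1)) = 142*(87 - 2*(-1)) = 142*(87 + 2) = 142*89 = 12638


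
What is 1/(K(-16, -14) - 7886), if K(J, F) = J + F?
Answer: -1/7916 ≈ -0.00012633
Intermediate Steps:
K(J, F) = F + J
1/(K(-16, -14) - 7886) = 1/((-14 - 16) - 7886) = 1/(-30 - 7886) = 1/(-7916) = -1/7916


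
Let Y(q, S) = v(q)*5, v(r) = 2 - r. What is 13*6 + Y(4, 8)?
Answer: 68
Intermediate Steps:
Y(q, S) = 10 - 5*q (Y(q, S) = (2 - q)*5 = 10 - 5*q)
13*6 + Y(4, 8) = 13*6 + (10 - 5*4) = 78 + (10 - 20) = 78 - 10 = 68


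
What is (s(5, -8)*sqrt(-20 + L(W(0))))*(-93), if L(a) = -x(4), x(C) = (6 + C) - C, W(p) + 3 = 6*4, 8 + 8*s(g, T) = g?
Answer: 279*I*sqrt(26)/8 ≈ 177.83*I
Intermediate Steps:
s(g, T) = -1 + g/8
W(p) = 21 (W(p) = -3 + 6*4 = -3 + 24 = 21)
x(C) = 6
L(a) = -6 (L(a) = -1*6 = -6)
(s(5, -8)*sqrt(-20 + L(W(0))))*(-93) = ((-1 + (1/8)*5)*sqrt(-20 - 6))*(-93) = ((-1 + 5/8)*sqrt(-26))*(-93) = -3*I*sqrt(26)/8*(-93) = 279*I*sqrt(26)/8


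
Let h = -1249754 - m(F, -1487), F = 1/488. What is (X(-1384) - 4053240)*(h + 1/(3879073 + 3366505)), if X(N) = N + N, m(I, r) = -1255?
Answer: 18345520672077337684/3622789 ≈ 5.0639e+12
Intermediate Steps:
F = 1/488 ≈ 0.0020492
X(N) = 2*N
h = -1248499 (h = -1249754 - 1*(-1255) = -1249754 + 1255 = -1248499)
(X(-1384) - 4053240)*(h + 1/(3879073 + 3366505)) = (2*(-1384) - 4053240)*(-1248499 + 1/(3879073 + 3366505)) = (-2768 - 4053240)*(-1248499 + 1/7245578) = -4056008*(-1248499 + 1/7245578) = -4056008*(-9046096887421/7245578) = 18345520672077337684/3622789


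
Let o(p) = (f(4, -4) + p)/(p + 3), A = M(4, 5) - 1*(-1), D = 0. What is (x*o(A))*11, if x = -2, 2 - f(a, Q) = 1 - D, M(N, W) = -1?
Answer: -22/3 ≈ -7.3333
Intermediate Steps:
f(a, Q) = 1 (f(a, Q) = 2 - (1 - 1*0) = 2 - (1 + 0) = 2 - 1*1 = 2 - 1 = 1)
A = 0 (A = -1 - 1*(-1) = -1 + 1 = 0)
o(p) = (1 + p)/(3 + p) (o(p) = (1 + p)/(p + 3) = (1 + p)/(3 + p))
(x*o(A))*11 = -2*(1 + 0)/(3 + 0)*11 = -2/3*11 = -2*⅓*11 = -⅔*11 = -22/3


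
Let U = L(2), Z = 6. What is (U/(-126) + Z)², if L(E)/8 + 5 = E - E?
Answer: 158404/3969 ≈ 39.910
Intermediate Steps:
L(E) = -40 (L(E) = -40 + 8*(E - E) = -40 + 8*0 = -40 + 0 = -40)
U = -40
(U/(-126) + Z)² = (-40/(-126) + 6)² = (-40*(-1/126) + 6)² = (20/63 + 6)² = (398/63)² = 158404/3969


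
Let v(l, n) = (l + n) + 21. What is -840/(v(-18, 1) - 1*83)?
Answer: 840/79 ≈ 10.633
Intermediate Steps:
v(l, n) = 21 + l + n
-840/(v(-18, 1) - 1*83) = -840/((21 - 18 + 1) - 1*83) = -840/(4 - 83) = -840/(-79) = -840*(-1/79) = 840/79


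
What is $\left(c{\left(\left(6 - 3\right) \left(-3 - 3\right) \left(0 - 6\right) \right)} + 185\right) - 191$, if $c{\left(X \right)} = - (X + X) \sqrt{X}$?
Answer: $-6 - 1296 \sqrt{3} \approx -2250.7$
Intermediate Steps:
$c{\left(X \right)} = - 2 X^{\frac{3}{2}}$ ($c{\left(X \right)} = - 2 X \sqrt{X} = - 2 X^{\frac{3}{2}}$)
$\left(c{\left(\left(6 - 3\right) \left(-3 - 3\right) \left(0 - 6\right) \right)} + 185\right) - 191 = \left(- 2 \left(\left(6 - 3\right) \left(-3 - 3\right) \left(0 - 6\right)\right)^{\frac{3}{2}} + 185\right) - 191 = \left(- 2 \left(3 \left(-6\right) \left(0 - 6\right)\right)^{\frac{3}{2}} + 185\right) - 191 = \left(- 2 \left(\left(-18\right) \left(-6\right)\right)^{\frac{3}{2}} + 185\right) - 191 = \left(- 2 \cdot 108^{\frac{3}{2}} + 185\right) - 191 = \left(- 2 \cdot 648 \sqrt{3} + 185\right) - 191 = \left(- 1296 \sqrt{3} + 185\right) - 191 = \left(185 - 1296 \sqrt{3}\right) - 191 = -6 - 1296 \sqrt{3}$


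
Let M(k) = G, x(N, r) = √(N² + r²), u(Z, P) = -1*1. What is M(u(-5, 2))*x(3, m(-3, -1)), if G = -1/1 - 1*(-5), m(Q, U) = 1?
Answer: 4*√10 ≈ 12.649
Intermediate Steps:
u(Z, P) = -1
G = 4 (G = -1*1 + 5 = -1 + 5 = 4)
M(k) = 4
M(u(-5, 2))*x(3, m(-3, -1)) = 4*√(3² + 1²) = 4*√(9 + 1) = 4*√10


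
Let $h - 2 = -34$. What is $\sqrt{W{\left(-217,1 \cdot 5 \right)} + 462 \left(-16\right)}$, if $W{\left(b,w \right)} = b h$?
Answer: $8 i \sqrt{7} \approx 21.166 i$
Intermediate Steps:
$h = -32$ ($h = 2 - 34 = -32$)
$W{\left(b,w \right)} = - 32 b$ ($W{\left(b,w \right)} = b \left(-32\right) = - 32 b$)
$\sqrt{W{\left(-217,1 \cdot 5 \right)} + 462 \left(-16\right)} = \sqrt{\left(-32\right) \left(-217\right) + 462 \left(-16\right)} = \sqrt{6944 - 7392} = \sqrt{-448} = 8 i \sqrt{7}$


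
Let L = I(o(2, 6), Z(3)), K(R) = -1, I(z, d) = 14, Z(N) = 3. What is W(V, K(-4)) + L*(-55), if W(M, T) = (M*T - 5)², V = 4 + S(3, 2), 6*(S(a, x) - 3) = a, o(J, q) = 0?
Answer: -2455/4 ≈ -613.75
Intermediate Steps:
S(a, x) = 3 + a/6
V = 15/2 (V = 4 + (3 + (⅙)*3) = 4 + (3 + ½) = 4 + 7/2 = 15/2 ≈ 7.5000)
L = 14
W(M, T) = (-5 + M*T)²
W(V, K(-4)) + L*(-55) = (-5 + (15/2)*(-1))² + 14*(-55) = (-5 - 15/2)² - 770 = (-25/2)² - 770 = 625/4 - 770 = -2455/4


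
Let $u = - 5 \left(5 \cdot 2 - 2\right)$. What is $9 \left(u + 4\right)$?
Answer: $-324$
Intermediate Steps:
$u = -40$ ($u = - 5 \left(10 - 2\right) = \left(-5\right) 8 = -40$)
$9 \left(u + 4\right) = 9 \left(-40 + 4\right) = 9 \left(-36\right) = -324$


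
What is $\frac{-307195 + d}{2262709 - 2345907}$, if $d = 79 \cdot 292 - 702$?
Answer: $\frac{284829}{83198} \approx 3.4235$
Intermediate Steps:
$d = 22366$ ($d = 23068 - 702 = 22366$)
$\frac{-307195 + d}{2262709 - 2345907} = \frac{-307195 + 22366}{2262709 - 2345907} = - \frac{284829}{-83198} = \left(-284829\right) \left(- \frac{1}{83198}\right) = \frac{284829}{83198}$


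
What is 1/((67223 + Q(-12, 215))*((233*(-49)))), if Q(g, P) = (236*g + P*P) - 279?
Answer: -1/1259717529 ≈ -7.9383e-10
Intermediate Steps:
Q(g, P) = -279 + P**2 + 236*g (Q(g, P) = (236*g + P**2) - 279 = (P**2 + 236*g) - 279 = -279 + P**2 + 236*g)
1/((67223 + Q(-12, 215))*((233*(-49)))) = 1/((67223 + (-279 + 215**2 + 236*(-12)))*((233*(-49)))) = 1/((67223 + (-279 + 46225 - 2832))*(-11417)) = -1/11417/(67223 + 43114) = -1/11417/110337 = (1/110337)*(-1/11417) = -1/1259717529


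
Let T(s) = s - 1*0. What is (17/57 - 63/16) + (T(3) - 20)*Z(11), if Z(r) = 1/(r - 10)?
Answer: -18823/912 ≈ -20.639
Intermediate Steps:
T(s) = s (T(s) = s + 0 = s)
Z(r) = 1/(-10 + r)
(17/57 - 63/16) + (T(3) - 20)*Z(11) = (17/57 - 63/16) + (3 - 20)/(-10 + 11) = (17*(1/57) - 63*1/16) - 17/1 = (17/57 - 63/16) - 17*1 = -3319/912 - 17 = -18823/912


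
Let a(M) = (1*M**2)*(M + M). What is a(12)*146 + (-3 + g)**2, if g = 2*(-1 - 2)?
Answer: 504657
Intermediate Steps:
g = -6 (g = 2*(-3) = -6)
a(M) = 2*M**3 (a(M) = M**2*(2*M) = 2*M**3)
a(12)*146 + (-3 + g)**2 = (2*12**3)*146 + (-3 - 6)**2 = (2*1728)*146 + (-9)**2 = 3456*146 + 81 = 504576 + 81 = 504657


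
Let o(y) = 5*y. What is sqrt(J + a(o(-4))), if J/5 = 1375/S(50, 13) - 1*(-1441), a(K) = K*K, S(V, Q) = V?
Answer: sqrt(30970)/2 ≈ 87.991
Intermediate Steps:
a(K) = K**2
J = 14685/2 (J = 5*(1375/50 - 1*(-1441)) = 5*(1375*(1/50) + 1441) = 5*(55/2 + 1441) = 5*(2937/2) = 14685/2 ≈ 7342.5)
sqrt(J + a(o(-4))) = sqrt(14685/2 + (5*(-4))**2) = sqrt(14685/2 + (-20)**2) = sqrt(14685/2 + 400) = sqrt(15485/2) = sqrt(30970)/2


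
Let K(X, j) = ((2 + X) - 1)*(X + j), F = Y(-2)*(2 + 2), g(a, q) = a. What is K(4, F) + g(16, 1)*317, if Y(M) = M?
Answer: 5052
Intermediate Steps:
F = -8 (F = -2*(2 + 2) = -2*4 = -8)
K(X, j) = (1 + X)*(X + j)
K(4, F) + g(16, 1)*317 = (4 - 8 + 4² + 4*(-8)) + 16*317 = (4 - 8 + 16 - 32) + 5072 = -20 + 5072 = 5052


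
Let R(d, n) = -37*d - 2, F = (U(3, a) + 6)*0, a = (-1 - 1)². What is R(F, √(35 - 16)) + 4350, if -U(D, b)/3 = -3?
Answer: 4348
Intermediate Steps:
a = 4 (a = (-2)² = 4)
U(D, b) = 9 (U(D, b) = -3*(-3) = 9)
F = 0 (F = (9 + 6)*0 = 15*0 = 0)
R(d, n) = -2 - 37*d
R(F, √(35 - 16)) + 4350 = (-2 - 37*0) + 4350 = (-2 + 0) + 4350 = -2 + 4350 = 4348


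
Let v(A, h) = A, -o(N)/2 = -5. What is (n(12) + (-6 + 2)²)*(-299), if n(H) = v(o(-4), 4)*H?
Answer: -40664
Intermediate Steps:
o(N) = 10 (o(N) = -2*(-5) = 10)
n(H) = 10*H
(n(12) + (-6 + 2)²)*(-299) = (10*12 + (-6 + 2)²)*(-299) = (120 + (-4)²)*(-299) = (120 + 16)*(-299) = 136*(-299) = -40664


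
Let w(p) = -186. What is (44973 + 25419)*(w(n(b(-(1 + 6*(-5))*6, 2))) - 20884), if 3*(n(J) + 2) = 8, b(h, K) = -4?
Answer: -1483159440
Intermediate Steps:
n(J) = ⅔ (n(J) = -2 + (⅓)*8 = -2 + 8/3 = ⅔)
(44973 + 25419)*(w(n(b(-(1 + 6*(-5))*6, 2))) - 20884) = (44973 + 25419)*(-186 - 20884) = 70392*(-21070) = -1483159440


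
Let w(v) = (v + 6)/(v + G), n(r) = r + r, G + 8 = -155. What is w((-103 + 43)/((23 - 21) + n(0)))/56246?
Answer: 12/5427739 ≈ 2.2109e-6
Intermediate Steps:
G = -163 (G = -8 - 155 = -163)
n(r) = 2*r
w(v) = (6 + v)/(-163 + v) (w(v) = (v + 6)/(v - 163) = (6 + v)/(-163 + v))
w((-103 + 43)/((23 - 21) + n(0)))/56246 = ((6 + (-103 + 43)/((23 - 21) + 2*0))/(-163 + (-103 + 43)/((23 - 21) + 2*0)))/56246 = ((6 - 60/(2 + 0))/(-163 - 60/(2 + 0)))*(1/56246) = ((6 - 60/2)/(-163 - 60/2))*(1/56246) = ((6 - 60*½)/(-163 - 60*½))*(1/56246) = ((6 - 30)/(-163 - 30))*(1/56246) = (-24/(-193))*(1/56246) = -1/193*(-24)*(1/56246) = (24/193)*(1/56246) = 12/5427739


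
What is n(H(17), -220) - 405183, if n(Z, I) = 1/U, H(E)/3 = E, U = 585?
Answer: -237032054/585 ≈ -4.0518e+5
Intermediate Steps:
H(E) = 3*E
n(Z, I) = 1/585
n(H(17), -220) - 405183 = 1/585 - 405183 = -237032054/585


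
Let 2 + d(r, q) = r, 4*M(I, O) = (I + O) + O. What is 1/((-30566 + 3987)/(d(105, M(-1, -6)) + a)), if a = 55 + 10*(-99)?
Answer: 832/26579 ≈ 0.031303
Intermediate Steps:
M(I, O) = O/2 + I/4 (M(I, O) = ((I + O) + O)/4 = (I + 2*O)/4 = O/2 + I/4)
a = -935 (a = 55 - 990 = -935)
d(r, q) = -2 + r
1/((-30566 + 3987)/(d(105, M(-1, -6)) + a)) = 1/((-30566 + 3987)/((-2 + 105) - 935)) = 1/(-26579/(103 - 935)) = 1/(-26579/(-832)) = 1/(-26579*(-1/832)) = 1/(26579/832) = 832/26579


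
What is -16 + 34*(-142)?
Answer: -4844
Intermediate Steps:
-16 + 34*(-142) = -16 - 4828 = -4844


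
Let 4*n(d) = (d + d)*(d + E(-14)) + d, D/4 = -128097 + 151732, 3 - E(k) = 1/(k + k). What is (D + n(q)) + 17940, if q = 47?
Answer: 6365385/56 ≈ 1.1367e+5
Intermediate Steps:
E(k) = 3 - 1/(2*k) (E(k) = 3 - 1/(k + k) = 3 - 1/(2*k))
D = 94540 (D = 4*(-128097 + 151732) = 4*23635 = 94540)
n(d) = d/4 + d*(85/28 + d)/2 (n(d) = ((d + d)*(d + (3 - ½/(-14))) + d)/4 = ((2*d)*(d + (3 - ½*(-1/14))) + d)/4 = ((2*d)*(d + (3 + 1/28)) + d)/4 = ((2*d)*(d + 85/28) + d)/4 = ((2*d)*(85/28 + d) + d)/4 = (2*d*(85/28 + d) + d)/4 = (d + 2*d*(85/28 + d))/4 = d/4 + d*(85/28 + d)/2)
(D + n(q)) + 17940 = (94540 + (1/56)*47*(99 + 28*47)) + 17940 = (94540 + (1/56)*47*(99 + 1316)) + 17940 = (94540 + (1/56)*47*1415) + 17940 = (94540 + 66505/56) + 17940 = 5360745/56 + 17940 = 6365385/56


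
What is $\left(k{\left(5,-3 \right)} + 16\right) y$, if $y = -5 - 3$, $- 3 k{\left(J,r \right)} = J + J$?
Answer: $- \frac{304}{3} \approx -101.33$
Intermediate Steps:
$k{\left(J,r \right)} = - \frac{2 J}{3}$ ($k{\left(J,r \right)} = - \frac{J + J}{3} = - \frac{2 J}{3}$)
$y = -8$
$\left(k{\left(5,-3 \right)} + 16\right) y = \left(\left(- \frac{2}{3}\right) 5 + 16\right) \left(-8\right) = \left(- \frac{10}{3} + 16\right) \left(-8\right) = \frac{38}{3} \left(-8\right) = - \frac{304}{3}$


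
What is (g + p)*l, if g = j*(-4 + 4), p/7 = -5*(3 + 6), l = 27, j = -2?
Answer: -8505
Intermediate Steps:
p = -315 (p = 7*(-5*(3 + 6)) = 7*(-5*9) = 7*(-45) = -315)
g = 0 (g = -2*(-4 + 4) = -2*0 = 0)
(g + p)*l = (0 - 315)*27 = -315*27 = -8505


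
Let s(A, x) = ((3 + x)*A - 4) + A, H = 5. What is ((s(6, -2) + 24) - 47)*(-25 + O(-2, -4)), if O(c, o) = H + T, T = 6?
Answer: 210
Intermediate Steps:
s(A, x) = -4 + A + A*(3 + x) (s(A, x) = (A*(3 + x) - 4) + A = (-4 + A*(3 + x)) + A = -4 + A + A*(3 + x))
O(c, o) = 11 (O(c, o) = 5 + 6 = 11)
((s(6, -2) + 24) - 47)*(-25 + O(-2, -4)) = (((-4 + 4*6 + 6*(-2)) + 24) - 47)*(-25 + 11) = (((-4 + 24 - 12) + 24) - 47)*(-14) = ((8 + 24) - 47)*(-14) = (32 - 47)*(-14) = -15*(-14) = 210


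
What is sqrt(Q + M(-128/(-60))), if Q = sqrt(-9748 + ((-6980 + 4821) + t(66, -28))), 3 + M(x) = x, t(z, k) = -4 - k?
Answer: sqrt(-195 + 225*I*sqrt(11883))/15 ≈ 7.3534 + 7.4121*I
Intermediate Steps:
M(x) = -3 + x
Q = I*sqrt(11883) (Q = sqrt(-9748 + ((-6980 + 4821) + (-4 - 1*(-28)))) = sqrt(-9748 + (-2159 + (-4 + 28))) = sqrt(-9748 + (-2159 + 24)) = sqrt(-9748 - 2135) = sqrt(-11883) = I*sqrt(11883) ≈ 109.01*I)
sqrt(Q + M(-128/(-60))) = sqrt(I*sqrt(11883) + (-3 - 128/(-60))) = sqrt(I*sqrt(11883) + (-3 - 128*(-1/60))) = sqrt(I*sqrt(11883) + (-3 + 32/15)) = sqrt(I*sqrt(11883) - 13/15) = sqrt(-13/15 + I*sqrt(11883))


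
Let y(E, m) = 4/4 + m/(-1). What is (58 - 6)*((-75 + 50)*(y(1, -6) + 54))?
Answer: -79300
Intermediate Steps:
y(E, m) = 1 - m (y(E, m) = 4*(¼) + m*(-1) = 1 - m)
(58 - 6)*((-75 + 50)*(y(1, -6) + 54)) = (58 - 6)*((-75 + 50)*((1 - 1*(-6)) + 54)) = 52*(-25*((1 + 6) + 54)) = 52*(-25*(7 + 54)) = 52*(-25*61) = 52*(-1525) = -79300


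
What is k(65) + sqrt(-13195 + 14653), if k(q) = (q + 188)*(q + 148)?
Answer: 53889 + 27*sqrt(2) ≈ 53927.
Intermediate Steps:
k(q) = (148 + q)*(188 + q) (k(q) = (188 + q)*(148 + q) = (148 + q)*(188 + q))
k(65) + sqrt(-13195 + 14653) = (27824 + 65**2 + 336*65) + sqrt(-13195 + 14653) = (27824 + 4225 + 21840) + sqrt(1458) = 53889 + 27*sqrt(2)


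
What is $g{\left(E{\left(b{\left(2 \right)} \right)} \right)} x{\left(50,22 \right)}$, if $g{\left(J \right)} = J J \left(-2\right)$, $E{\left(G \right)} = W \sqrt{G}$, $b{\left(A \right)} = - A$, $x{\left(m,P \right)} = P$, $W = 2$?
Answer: $352$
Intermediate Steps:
$E{\left(G \right)} = 2 \sqrt{G}$
$g{\left(J \right)} = - 2 J^{2}$ ($g{\left(J \right)} = J^{2} \left(-2\right) = - 2 J^{2}$)
$g{\left(E{\left(b{\left(2 \right)} \right)} \right)} x{\left(50,22 \right)} = - 2 \left(2 \sqrt{\left(-1\right) 2}\right)^{2} \cdot 22 = - 2 \left(2 \sqrt{-2}\right)^{2} \cdot 22 = - 2 \left(2 i \sqrt{2}\right)^{2} \cdot 22 = \left(-2\right) \left(-8\right) 22 = 16 \cdot 22 = 352$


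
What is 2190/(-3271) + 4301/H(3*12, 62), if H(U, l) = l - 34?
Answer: 14007251/91588 ≈ 152.94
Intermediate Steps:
H(U, l) = -34 + l
2190/(-3271) + 4301/H(3*12, 62) = 2190/(-3271) + 4301/(-34 + 62) = 2190*(-1/3271) + 4301/28 = -2190/3271 + 4301*(1/28) = -2190/3271 + 4301/28 = 14007251/91588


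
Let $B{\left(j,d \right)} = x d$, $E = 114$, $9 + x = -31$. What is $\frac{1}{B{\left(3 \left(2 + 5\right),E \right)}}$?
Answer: $- \frac{1}{4560} \approx -0.0002193$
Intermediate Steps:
$x = -40$ ($x = -9 - 31 = -40$)
$B{\left(j,d \right)} = - 40 d$
$\frac{1}{B{\left(3 \left(2 + 5\right),E \right)}} = \frac{1}{\left(-40\right) 114} = \frac{1}{-4560} = - \frac{1}{4560}$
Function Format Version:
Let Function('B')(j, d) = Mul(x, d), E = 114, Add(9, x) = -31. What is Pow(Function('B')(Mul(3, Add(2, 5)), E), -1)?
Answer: Rational(-1, 4560) ≈ -0.00021930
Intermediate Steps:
x = -40 (x = Add(-9, -31) = -40)
Function('B')(j, d) = Mul(-40, d)
Pow(Function('B')(Mul(3, Add(2, 5)), E), -1) = Pow(Mul(-40, 114), -1) = Pow(-4560, -1) = Rational(-1, 4560)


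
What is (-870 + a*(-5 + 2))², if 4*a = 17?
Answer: 12467961/16 ≈ 7.7925e+5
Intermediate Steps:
a = 17/4 (a = (¼)*17 = 17/4 ≈ 4.2500)
(-870 + a*(-5 + 2))² = (-870 + 17*(-5 + 2)/4)² = (-870 + (17/4)*(-3))² = (-870 - 51/4)² = (-3531/4)² = 12467961/16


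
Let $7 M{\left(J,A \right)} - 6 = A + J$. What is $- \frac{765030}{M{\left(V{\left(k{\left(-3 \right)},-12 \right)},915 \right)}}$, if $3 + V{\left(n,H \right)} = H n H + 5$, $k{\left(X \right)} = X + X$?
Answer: $- \frac{5355210}{59} \approx -90766.0$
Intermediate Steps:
$k{\left(X \right)} = 2 X$
$V{\left(n,H \right)} = 2 + n H^{2}$ ($V{\left(n,H \right)} = -3 + \left(H n H + 5\right) = -3 + \left(n H^{2} + 5\right) = -3 + \left(5 + n H^{2}\right) = 2 + n H^{2}$)
$M{\left(J,A \right)} = \frac{6}{7} + \frac{A}{7} + \frac{J}{7}$ ($M{\left(J,A \right)} = \frac{6}{7} + \frac{A + J}{7} = \frac{6}{7} + \left(\frac{A}{7} + \frac{J}{7}\right) = \frac{6}{7} + \frac{A}{7} + \frac{J}{7}$)
$- \frac{765030}{M{\left(V{\left(k{\left(-3 \right)},-12 \right)},915 \right)}} = - \frac{765030}{\frac{6}{7} + \frac{1}{7} \cdot 915 + \frac{2 + 2 \left(-3\right) \left(-12\right)^{2}}{7}} = - \frac{765030}{\frac{6}{7} + \frac{915}{7} + \frac{2 - 864}{7}} = - \frac{765030}{\frac{6}{7} + \frac{915}{7} + \frac{1}{7} \left(-862\right)} = - \frac{765030}{\frac{6}{7} + \frac{915}{7} - \frac{862}{7}} = - \frac{765030}{\frac{59}{7}} = \left(-765030\right) \frac{7}{59} = - \frac{5355210}{59}$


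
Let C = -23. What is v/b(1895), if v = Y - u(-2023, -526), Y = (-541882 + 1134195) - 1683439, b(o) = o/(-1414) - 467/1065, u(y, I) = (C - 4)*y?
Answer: 1725391864770/2678513 ≈ 6.4416e+5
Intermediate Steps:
u(y, I) = -27*y (u(y, I) = (-23 - 4)*y = -27*y)
b(o) = -467/1065 - o/1414 (b(o) = o*(-1/1414) - 467*1/1065 = -o/1414 - 467/1065 = -467/1065 - o/1414)
Y = -1091126 (Y = 592313 - 1683439 = -1091126)
v = -1145747 (v = -1091126 - (-27)*(-2023) = -1091126 - 1*54621 = -1091126 - 54621 = -1145747)
v/b(1895) = -1145747/(-467/1065 - 1/1414*1895) = -1145747/(-467/1065 - 1895/1414) = -1145747/(-2678513/1505910) = -1145747*(-1505910/2678513) = 1725391864770/2678513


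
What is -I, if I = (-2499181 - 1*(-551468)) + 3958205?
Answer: -2010492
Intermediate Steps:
I = 2010492 (I = (-2499181 + 551468) + 3958205 = -1947713 + 3958205 = 2010492)
-I = -1*2010492 = -2010492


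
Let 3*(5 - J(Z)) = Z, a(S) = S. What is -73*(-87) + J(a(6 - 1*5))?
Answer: 19067/3 ≈ 6355.7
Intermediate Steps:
J(Z) = 5 - Z/3
-73*(-87) + J(a(6 - 1*5)) = -73*(-87) + (5 - (6 - 1*5)/3) = 6351 + (5 - (6 - 5)/3) = 6351 + (5 - ⅓*1) = 6351 + (5 - ⅓) = 6351 + 14/3 = 19067/3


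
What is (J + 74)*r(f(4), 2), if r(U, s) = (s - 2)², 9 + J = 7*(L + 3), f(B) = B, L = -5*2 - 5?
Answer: 0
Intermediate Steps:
L = -15 (L = -10 - 5 = -15)
J = -93 (J = -9 + 7*(-15 + 3) = -9 + 7*(-12) = -9 - 84 = -93)
r(U, s) = (-2 + s)²
(J + 74)*r(f(4), 2) = (-93 + 74)*(-2 + 2)² = -19*0² = -19*0 = 0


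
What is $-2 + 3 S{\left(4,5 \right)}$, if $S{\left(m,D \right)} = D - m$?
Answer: $1$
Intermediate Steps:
$-2 + 3 S{\left(4,5 \right)} = -2 + 3 \left(5 - 4\right) = -2 + 3 \cdot 1 = -2 + 3 = 1$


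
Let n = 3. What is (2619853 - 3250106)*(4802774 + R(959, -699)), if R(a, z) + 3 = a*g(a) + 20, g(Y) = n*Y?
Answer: -4765868564002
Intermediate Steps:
g(Y) = 3*Y
R(a, z) = 17 + 3*a² (R(a, z) = -3 + (a*(3*a) + 20) = -3 + (3*a² + 20) = -3 + (20 + 3*a²) = 17 + 3*a²)
(2619853 - 3250106)*(4802774 + R(959, -699)) = (2619853 - 3250106)*(4802774 + (17 + 3*959²)) = -630253*(4802774 + (17 + 3*919681)) = -630253*(4802774 + (17 + 2759043)) = -630253*(4802774 + 2759060) = -630253*7561834 = -4765868564002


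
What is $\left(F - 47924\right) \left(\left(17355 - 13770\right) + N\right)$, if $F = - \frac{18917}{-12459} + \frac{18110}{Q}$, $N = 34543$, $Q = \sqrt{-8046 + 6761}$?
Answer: $- \frac{22764940035472}{12459} - \frac{138099616 i \sqrt{1285}}{257} \approx -1.8272 \cdot 10^{9} - 1.9262 \cdot 10^{7} i$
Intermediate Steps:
$Q = i \sqrt{1285}$ ($Q = \sqrt{-1285} = i \sqrt{1285} \approx 35.847 i$)
$F = \frac{18917}{12459} - \frac{3622 i \sqrt{1285}}{257}$ ($F = - \frac{18917}{-12459} + \frac{18110}{i \sqrt{1285}} = \left(-18917\right) \left(- \frac{1}{12459}\right) + 18110 \left(- \frac{i \sqrt{1285}}{1285}\right) = \frac{18917}{12459} - \frac{3622 i \sqrt{1285}}{257} \approx 1.5183 - 505.2 i$)
$\left(F - 47924\right) \left(\left(17355 - 13770\right) + N\right) = \left(\left(\frac{18917}{12459} - \frac{3622 i \sqrt{1285}}{257}\right) - 47924\right) \left(\left(17355 - 13770\right) + 34543\right) = \left(- \frac{597066199}{12459} - \frac{3622 i \sqrt{1285}}{257}\right) \left(\left(17355 - 13770\right) + 34543\right) = \left(- \frac{597066199}{12459} - \frac{3622 i \sqrt{1285}}{257}\right) \left(3585 + 34543\right) = \left(- \frac{597066199}{12459} - \frac{3622 i \sqrt{1285}}{257}\right) 38128 = - \frac{22764940035472}{12459} - \frac{138099616 i \sqrt{1285}}{257}$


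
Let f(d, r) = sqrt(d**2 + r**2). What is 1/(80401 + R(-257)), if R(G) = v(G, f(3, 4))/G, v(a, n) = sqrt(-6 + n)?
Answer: 5310405649/426961924585250 + 257*I/426961924585250 ≈ 1.2438e-5 + 6.0193e-13*I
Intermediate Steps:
R(G) = I/G (R(G) = sqrt(-6 + sqrt(3**2 + 4**2))/G = sqrt(-6 + sqrt(9 + 16))/G = sqrt(-6 + sqrt(25))/G = sqrt(-6 + 5)/G = sqrt(-1)/G = I/G)
1/(80401 + R(-257)) = 1/(80401 + I/(-257)) = 1/(80401 + I*(-1/257)) = 1/(80401 - I/257) = 66049*(80401 + I/257)/426961924585250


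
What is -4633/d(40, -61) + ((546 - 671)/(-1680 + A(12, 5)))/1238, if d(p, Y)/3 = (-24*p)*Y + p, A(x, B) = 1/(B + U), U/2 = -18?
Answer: -149018685487/5667464836200 ≈ -0.026294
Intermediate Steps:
U = -36 (U = 2*(-18) = -36)
A(x, B) = 1/(-36 + B) (A(x, B) = 1/(B - 36) = 1/(-36 + B))
d(p, Y) = 3*p - 72*Y*p (d(p, Y) = 3*((-24*p)*Y + p) = 3*(-24*Y*p + p) = 3*(p - 24*Y*p) = 3*p - 72*Y*p)
-4633/d(40, -61) + ((546 - 671)/(-1680 + A(12, 5)))/1238 = -4633*1/(120*(1 - 24*(-61))) + ((546 - 671)/(-1680 + 1/(-36 + 5)))/1238 = -4633*1/(120*(1 + 1464)) - 125/(-1680 + 1/(-31))*(1/1238) = -4633/(3*40*1465) - 125/(-1680 - 1/31)*(1/1238) = -4633/175800 - 125/(-52081/31)*(1/1238) = -4633*1/175800 - 125*(-31/52081)*(1/1238) = -4633/175800 + (3875/52081)*(1/1238) = -4633/175800 + 3875/64476278 = -149018685487/5667464836200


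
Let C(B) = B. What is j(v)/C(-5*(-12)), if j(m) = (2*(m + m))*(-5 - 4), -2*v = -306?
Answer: -459/5 ≈ -91.800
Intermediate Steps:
v = 153 (v = -½*(-306) = 153)
j(m) = -36*m (j(m) = (2*(2*m))*(-9) = (4*m)*(-9) = -36*m)
j(v)/C(-5*(-12)) = (-36*153)/((-5*(-12))) = -5508/60 = -5508*1/60 = -459/5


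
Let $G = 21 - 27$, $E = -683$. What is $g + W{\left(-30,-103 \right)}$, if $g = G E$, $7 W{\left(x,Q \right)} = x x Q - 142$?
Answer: $- \frac{64156}{7} \approx -9165.1$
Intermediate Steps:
$W{\left(x,Q \right)} = - \frac{142}{7} + \frac{Q x^{2}}{7}$ ($W{\left(x,Q \right)} = \frac{x x Q - 142}{7} = \frac{x^{2} Q - 142}{7} = \frac{Q x^{2} - 142}{7} = \frac{-142 + Q x^{2}}{7} = - \frac{142}{7} + \frac{Q x^{2}}{7}$)
$G = -6$
$g = 4098$ ($g = \left(-6\right) \left(-683\right) = 4098$)
$g + W{\left(-30,-103 \right)} = 4098 + \left(- \frac{142}{7} + \frac{1}{7} \left(-103\right) \left(-30\right)^{2}\right) = 4098 + \left(- \frac{142}{7} + \frac{1}{7} \left(-103\right) 900\right) = 4098 - \frac{92842}{7} = - \frac{64156}{7}$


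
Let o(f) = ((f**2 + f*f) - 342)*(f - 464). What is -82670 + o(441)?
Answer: -9020930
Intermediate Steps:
o(f) = (-464 + f)*(-342 + 2*f**2) (o(f) = ((f**2 + f**2) - 342)*(-464 + f) = (2*f**2 - 342)*(-464 + f) = (-342 + 2*f**2)*(-464 + f) = (-464 + f)*(-342 + 2*f**2))
-82670 + o(441) = -82670 + (158688 - 928*441**2 - 342*441 + 2*441**3) = -82670 + (158688 - 928*194481 - 150822 + 2*85766121) = -82670 + (158688 - 180478368 - 150822 + 171532242) = -82670 - 8938260 = -9020930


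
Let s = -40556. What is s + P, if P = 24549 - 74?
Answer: -16081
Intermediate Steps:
P = 24475
s + P = -40556 + 24475 = -16081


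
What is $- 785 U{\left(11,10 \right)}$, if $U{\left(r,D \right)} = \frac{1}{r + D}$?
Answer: $- \frac{785}{21} \approx -37.381$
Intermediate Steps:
$U{\left(r,D \right)} = \frac{1}{D + r}$
$- 785 U{\left(11,10 \right)} = - \frac{785}{10 + 11} = - \frac{785}{21}$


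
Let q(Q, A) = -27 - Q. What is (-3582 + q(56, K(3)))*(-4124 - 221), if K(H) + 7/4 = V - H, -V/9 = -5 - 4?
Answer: 15924425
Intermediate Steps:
V = 81 (V = -9*(-5 - 4) = -9*(-9) = 81)
K(H) = 317/4 - H (K(H) = -7/4 + (81 - H) = 317/4 - H)
(-3582 + q(56, K(3)))*(-4124 - 221) = (-3582 + (-27 - 1*56))*(-4124 - 221) = (-3582 + (-27 - 56))*(-4345) = (-3582 - 83)*(-4345) = -3665*(-4345) = 15924425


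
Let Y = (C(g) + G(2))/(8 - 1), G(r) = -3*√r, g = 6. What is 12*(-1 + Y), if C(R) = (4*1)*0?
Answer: -12 - 36*√2/7 ≈ -19.273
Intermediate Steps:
C(R) = 0 (C(R) = 4*0 = 0)
Y = -3*√2/7 (Y = (0 - 3*√2)/(8 - 1) = -3*√2/7 ≈ -0.60609)
12*(-1 + Y) = 12*(-1 - 3*√2/7) = -12 - 36*√2/7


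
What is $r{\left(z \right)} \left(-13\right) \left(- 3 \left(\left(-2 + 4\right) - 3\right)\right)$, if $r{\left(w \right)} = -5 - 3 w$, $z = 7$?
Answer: $1014$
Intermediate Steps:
$r{\left(z \right)} \left(-13\right) \left(- 3 \left(\left(-2 + 4\right) - 3\right)\right) = \left(-5 - 21\right) \left(-13\right) \left(- 3 \left(\left(-2 + 4\right) - 3\right)\right) = \left(-5 - 21\right) \left(-13\right) \left(- 3 \left(2 - 3\right)\right) = \left(-26\right) \left(-13\right) \left(\left(-3\right) \left(-1\right)\right) = 338 \cdot 3 = 1014$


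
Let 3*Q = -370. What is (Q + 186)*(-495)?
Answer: -31020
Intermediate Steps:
Q = -370/3 (Q = (1/3)*(-370) = -370/3 ≈ -123.33)
(Q + 186)*(-495) = (-370/3 + 186)*(-495) = (188/3)*(-495) = -31020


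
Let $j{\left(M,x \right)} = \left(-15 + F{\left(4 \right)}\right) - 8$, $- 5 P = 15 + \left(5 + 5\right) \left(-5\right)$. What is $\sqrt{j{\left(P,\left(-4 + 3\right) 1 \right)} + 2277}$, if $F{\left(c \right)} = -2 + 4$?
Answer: $4 \sqrt{141} \approx 47.497$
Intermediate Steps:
$F{\left(c \right)} = 2$
$P = 7$ ($P = - \frac{15 + \left(5 + 5\right) \left(-5\right)}{5} = - \frac{15 + 10 \left(-5\right)}{5} = - \frac{15 - 50}{5} = \left(- \frac{1}{5}\right) \left(-35\right) = 7$)
$j{\left(M,x \right)} = -21$ ($j{\left(M,x \right)} = \left(-15 + 2\right) - 8 = -13 - 8 = -21$)
$\sqrt{j{\left(P,\left(-4 + 3\right) 1 \right)} + 2277} = \sqrt{-21 + 2277} = \sqrt{2256} = 4 \sqrt{141}$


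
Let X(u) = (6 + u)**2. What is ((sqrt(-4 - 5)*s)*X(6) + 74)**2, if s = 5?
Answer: -4660124 + 319680*I ≈ -4.6601e+6 + 3.1968e+5*I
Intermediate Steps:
((sqrt(-4 - 5)*s)*X(6) + 74)**2 = ((sqrt(-4 - 5)*5)*(6 + 6)**2 + 74)**2 = ((sqrt(-9)*5)*12**2 + 74)**2 = (((3*I)*5)*144 + 74)**2 = ((15*I)*144 + 74)**2 = (2160*I + 74)**2 = (74 + 2160*I)**2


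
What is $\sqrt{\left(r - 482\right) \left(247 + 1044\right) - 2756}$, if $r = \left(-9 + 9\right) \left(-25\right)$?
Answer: $i \sqrt{625018} \approx 790.58 i$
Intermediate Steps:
$r = 0$ ($r = 0 \left(-25\right) = 0$)
$\sqrt{\left(r - 482\right) \left(247 + 1044\right) - 2756} = \sqrt{\left(0 - 482\right) \left(247 + 1044\right) - 2756} = \sqrt{\left(-482\right) 1291 - 2756} = \sqrt{-622262 - 2756} = \sqrt{-625018} = i \sqrt{625018}$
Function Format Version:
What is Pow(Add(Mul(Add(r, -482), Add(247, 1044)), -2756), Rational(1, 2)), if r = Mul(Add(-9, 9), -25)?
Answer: Mul(I, Pow(625018, Rational(1, 2))) ≈ Mul(790.58, I)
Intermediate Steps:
r = 0 (r = Mul(0, -25) = 0)
Pow(Add(Mul(Add(r, -482), Add(247, 1044)), -2756), Rational(1, 2)) = Pow(Add(Mul(Add(0, -482), Add(247, 1044)), -2756), Rational(1, 2)) = Pow(Add(Mul(-482, 1291), -2756), Rational(1, 2)) = Pow(Add(-622262, -2756), Rational(1, 2)) = Pow(-625018, Rational(1, 2)) = Mul(I, Pow(625018, Rational(1, 2)))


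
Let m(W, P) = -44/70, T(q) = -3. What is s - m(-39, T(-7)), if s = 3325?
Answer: 116397/35 ≈ 3325.6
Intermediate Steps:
m(W, P) = -22/35 (m(W, P) = -44*1/70 = -22/35)
s - m(-39, T(-7)) = 3325 - 1*(-22/35) = 3325 + 22/35 = 116397/35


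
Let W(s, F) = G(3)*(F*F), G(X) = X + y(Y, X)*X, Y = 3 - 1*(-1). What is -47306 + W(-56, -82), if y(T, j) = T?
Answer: 53554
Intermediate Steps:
Y = 4 (Y = 3 + 1 = 4)
G(X) = 5*X (G(X) = X + 4*X = 5*X)
W(s, F) = 15*F² (W(s, F) = (5*3)*(F*F) = 15*F²)
-47306 + W(-56, -82) = -47306 + 15*(-82)² = -47306 + 15*6724 = -47306 + 100860 = 53554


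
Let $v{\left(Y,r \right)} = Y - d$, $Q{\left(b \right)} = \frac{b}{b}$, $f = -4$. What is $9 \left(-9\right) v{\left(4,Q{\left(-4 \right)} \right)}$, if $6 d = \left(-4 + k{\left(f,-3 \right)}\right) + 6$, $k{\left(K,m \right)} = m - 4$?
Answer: $- \frac{783}{2} \approx -391.5$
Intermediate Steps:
$Q{\left(b \right)} = 1$
$k{\left(K,m \right)} = -4 + m$ ($k{\left(K,m \right)} = m - 4 = -4 + m$)
$d = - \frac{5}{6}$ ($d = \frac{\left(-4 - 7\right) + 6}{6} = \frac{-11 + 6}{6} = \frac{1}{6} \left(-5\right) = - \frac{5}{6} \approx -0.83333$)
$v{\left(Y,r \right)} = \frac{5}{6} + Y$ ($v{\left(Y,r \right)} = Y - - \frac{5}{6} = Y + \frac{5}{6} = \frac{5}{6} + Y$)
$9 \left(-9\right) v{\left(4,Q{\left(-4 \right)} \right)} = 9 \left(-9\right) \left(\frac{5}{6} + 4\right) = \left(-81\right) \frac{29}{6} = - \frac{783}{2}$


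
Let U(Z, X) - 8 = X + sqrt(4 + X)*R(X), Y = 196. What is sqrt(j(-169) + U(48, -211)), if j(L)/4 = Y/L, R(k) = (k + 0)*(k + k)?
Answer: sqrt(-35091 + 45144294*I*sqrt(23))/13 ≈ 800.28 + 800.41*I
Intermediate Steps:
R(k) = 2*k**2 (R(k) = k*(2*k) = 2*k**2)
U(Z, X) = 8 + X + 2*X**2*sqrt(4 + X) (U(Z, X) = 8 + (X + sqrt(4 + X)*(2*X**2)) = 8 + (X + 2*X**2*sqrt(4 + X)) = 8 + X + 2*X**2*sqrt(4 + X))
j(L) = 784/L (j(L) = 4*(196/L) = 784/L)
sqrt(j(-169) + U(48, -211)) = sqrt(784/(-169) + (8 - 211 + 2*(-211)**2*sqrt(4 - 211))) = sqrt(784*(-1/169) + (8 - 211 + 2*44521*sqrt(-207))) = sqrt(-784/169 + (8 - 211 + 2*44521*(3*I*sqrt(23)))) = sqrt(-784/169 + (8 - 211 + 267126*I*sqrt(23))) = sqrt(-784/169 + (-203 + 267126*I*sqrt(23))) = sqrt(-35091/169 + 267126*I*sqrt(23))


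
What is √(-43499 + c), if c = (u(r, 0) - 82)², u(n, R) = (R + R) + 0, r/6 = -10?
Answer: 5*I*√1471 ≈ 191.77*I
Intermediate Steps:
r = -60 (r = 6*(-10) = -60)
u(n, R) = 2*R (u(n, R) = 2*R + 0 = 2*R)
c = 6724 (c = (2*0 - 82)² = (0 - 82)² = (-82)² = 6724)
√(-43499 + c) = √(-43499 + 6724) = √(-36775) = 5*I*√1471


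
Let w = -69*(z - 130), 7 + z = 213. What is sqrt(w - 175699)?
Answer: I*sqrt(180943) ≈ 425.37*I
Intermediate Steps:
z = 206 (z = -7 + 213 = 206)
w = -5244 (w = -69*(206 - 130) = -69*76 = -5244)
sqrt(w - 175699) = sqrt(-5244 - 175699) = sqrt(-180943) = I*sqrt(180943)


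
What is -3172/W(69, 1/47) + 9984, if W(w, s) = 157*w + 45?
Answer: 54301390/5439 ≈ 9983.7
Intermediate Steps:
W(w, s) = 45 + 157*w
-3172/W(69, 1/47) + 9984 = -3172/(45 + 157*69) + 9984 = -3172/(45 + 10833) + 9984 = -3172/10878 + 9984 = -3172*1/10878 + 9984 = -1586/5439 + 9984 = 54301390/5439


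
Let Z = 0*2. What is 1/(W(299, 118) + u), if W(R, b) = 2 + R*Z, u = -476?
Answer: -1/474 ≈ -0.0021097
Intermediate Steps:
Z = 0
W(R, b) = 2 (W(R, b) = 2 + R*0 = 2 + 0 = 2)
1/(W(299, 118) + u) = 1/(2 - 476) = 1/(-474) = -1/474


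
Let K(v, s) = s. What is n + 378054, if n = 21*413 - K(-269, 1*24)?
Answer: 386703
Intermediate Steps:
n = 8649 (n = 21*413 - 24 = 8673 - 1*24 = 8673 - 24 = 8649)
n + 378054 = 8649 + 378054 = 386703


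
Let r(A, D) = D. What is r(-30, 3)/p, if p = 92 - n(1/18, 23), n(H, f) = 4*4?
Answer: 3/76 ≈ 0.039474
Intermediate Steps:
n(H, f) = 16
p = 76 (p = 92 - 1*16 = 92 - 16 = 76)
r(-30, 3)/p = 3/76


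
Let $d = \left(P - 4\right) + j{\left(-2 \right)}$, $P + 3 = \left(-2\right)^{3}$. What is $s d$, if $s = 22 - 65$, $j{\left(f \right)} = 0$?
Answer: $645$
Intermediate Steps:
$P = -11$ ($P = -3 + \left(-2\right)^{3} = -3 - 8 = -11$)
$d = -15$ ($d = \left(-11 - 4\right) + 0 = -15 + 0 = -15$)
$s = -43$ ($s = 22 - 65 = -43$)
$s d = \left(-43\right) \left(-15\right) = 645$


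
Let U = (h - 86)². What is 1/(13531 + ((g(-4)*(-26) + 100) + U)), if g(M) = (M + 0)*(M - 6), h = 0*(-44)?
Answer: 1/19987 ≈ 5.0033e-5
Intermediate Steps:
h = 0
g(M) = M*(-6 + M)
U = 7396 (U = (0 - 86)² = (-86)² = 7396)
1/(13531 + ((g(-4)*(-26) + 100) + U)) = 1/(13531 + ((-4*(-6 - 4)*(-26) + 100) + 7396)) = 1/(13531 + ((-4*(-10)*(-26) + 100) + 7396)) = 1/(13531 + ((40*(-26) + 100) + 7396)) = 1/(13531 + ((-1040 + 100) + 7396)) = 1/(13531 + (-940 + 7396)) = 1/(13531 + 6456) = 1/19987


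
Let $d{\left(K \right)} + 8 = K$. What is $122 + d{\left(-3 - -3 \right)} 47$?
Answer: $-254$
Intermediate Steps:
$d{\left(K \right)} = -8 + K$
$122 + d{\left(-3 - -3 \right)} 47 = 122 + \left(-8 - 0\right) 47 = 122 + \left(-8 + \left(-3 + 3\right)\right) 47 = 122 + \left(-8 + 0\right) 47 = 122 - 376 = -254$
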